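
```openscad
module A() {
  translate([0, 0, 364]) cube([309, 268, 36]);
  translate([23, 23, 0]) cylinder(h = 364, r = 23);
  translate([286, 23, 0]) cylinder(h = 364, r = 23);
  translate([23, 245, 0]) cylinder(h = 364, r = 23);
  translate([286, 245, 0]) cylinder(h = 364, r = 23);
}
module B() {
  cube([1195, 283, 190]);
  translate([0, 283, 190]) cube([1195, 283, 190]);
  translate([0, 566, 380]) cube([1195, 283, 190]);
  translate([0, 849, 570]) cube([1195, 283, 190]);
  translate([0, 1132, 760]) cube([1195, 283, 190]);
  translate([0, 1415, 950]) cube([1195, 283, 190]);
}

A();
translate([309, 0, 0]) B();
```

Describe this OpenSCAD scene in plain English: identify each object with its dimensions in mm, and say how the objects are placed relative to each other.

A is a four-legged stool. The seat is a 309×268×36 mm slab whose top surface is at z = 400 mm; four round legs, each 46 mm in diameter, run from the floor (z = 0) to the underside of the seat, each leg's axis is inset half a diameter from the nearest pair of seat edges (so the leg's bounding box is flush with the corner).

B is a straight staircase of 6 solid steps. Each step is 1195 mm wide (x), 283 mm deep (y, the going) and 190 mm tall (the rise). The first step rests on the floor; each subsequent step sits one going further in +y and one rise higher in +z, directly behind and above the previous step with no overlap.

The staircase is against the stool's +x side, with their −y faces flush.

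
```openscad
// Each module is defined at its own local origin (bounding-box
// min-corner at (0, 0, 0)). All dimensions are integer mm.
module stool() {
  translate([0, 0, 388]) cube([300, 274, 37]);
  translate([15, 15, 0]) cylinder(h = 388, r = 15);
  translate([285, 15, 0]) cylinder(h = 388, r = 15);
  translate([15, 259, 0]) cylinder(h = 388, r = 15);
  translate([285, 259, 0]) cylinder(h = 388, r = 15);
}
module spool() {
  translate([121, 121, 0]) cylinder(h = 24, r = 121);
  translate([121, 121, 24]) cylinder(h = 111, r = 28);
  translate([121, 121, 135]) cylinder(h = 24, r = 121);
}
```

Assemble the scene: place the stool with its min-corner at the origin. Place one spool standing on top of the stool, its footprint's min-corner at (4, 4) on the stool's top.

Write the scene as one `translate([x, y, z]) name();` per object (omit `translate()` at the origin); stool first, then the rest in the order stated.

stool();
translate([4, 4, 425]) spool();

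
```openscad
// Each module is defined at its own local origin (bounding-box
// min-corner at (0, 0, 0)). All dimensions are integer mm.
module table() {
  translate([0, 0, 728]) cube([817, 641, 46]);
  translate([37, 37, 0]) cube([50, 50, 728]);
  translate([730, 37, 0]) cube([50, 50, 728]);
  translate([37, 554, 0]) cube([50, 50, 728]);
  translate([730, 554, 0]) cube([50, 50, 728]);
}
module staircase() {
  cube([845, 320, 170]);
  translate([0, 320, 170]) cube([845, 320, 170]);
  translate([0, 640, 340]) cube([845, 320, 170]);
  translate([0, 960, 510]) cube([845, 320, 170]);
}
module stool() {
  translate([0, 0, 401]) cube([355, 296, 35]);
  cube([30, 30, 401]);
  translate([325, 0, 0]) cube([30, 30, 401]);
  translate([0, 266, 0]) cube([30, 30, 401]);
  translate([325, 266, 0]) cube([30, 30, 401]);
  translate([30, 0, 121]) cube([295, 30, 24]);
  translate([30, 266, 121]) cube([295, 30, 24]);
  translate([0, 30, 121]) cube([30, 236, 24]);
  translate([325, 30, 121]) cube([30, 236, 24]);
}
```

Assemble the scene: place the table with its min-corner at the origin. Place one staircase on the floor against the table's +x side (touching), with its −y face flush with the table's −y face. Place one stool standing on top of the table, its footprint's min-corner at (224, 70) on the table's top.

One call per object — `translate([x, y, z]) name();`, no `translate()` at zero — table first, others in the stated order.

table();
translate([817, 0, 0]) staircase();
translate([224, 70, 774]) stool();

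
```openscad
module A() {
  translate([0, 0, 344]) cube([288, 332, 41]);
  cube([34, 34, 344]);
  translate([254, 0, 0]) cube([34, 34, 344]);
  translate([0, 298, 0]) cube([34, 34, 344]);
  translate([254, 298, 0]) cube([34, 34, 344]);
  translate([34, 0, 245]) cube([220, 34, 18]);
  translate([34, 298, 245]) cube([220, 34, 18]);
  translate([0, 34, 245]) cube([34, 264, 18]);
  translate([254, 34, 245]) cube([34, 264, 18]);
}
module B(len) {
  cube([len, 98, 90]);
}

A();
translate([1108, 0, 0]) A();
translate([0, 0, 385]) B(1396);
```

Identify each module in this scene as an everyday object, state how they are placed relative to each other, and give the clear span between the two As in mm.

Second stool starts at x = 1108; first ends at x = 288; clear span = 1108 − 288 = 820 mm.

A is a stool. B is a beam. A beam spans the tops of two stools. The clear span between the two stools is 820 mm.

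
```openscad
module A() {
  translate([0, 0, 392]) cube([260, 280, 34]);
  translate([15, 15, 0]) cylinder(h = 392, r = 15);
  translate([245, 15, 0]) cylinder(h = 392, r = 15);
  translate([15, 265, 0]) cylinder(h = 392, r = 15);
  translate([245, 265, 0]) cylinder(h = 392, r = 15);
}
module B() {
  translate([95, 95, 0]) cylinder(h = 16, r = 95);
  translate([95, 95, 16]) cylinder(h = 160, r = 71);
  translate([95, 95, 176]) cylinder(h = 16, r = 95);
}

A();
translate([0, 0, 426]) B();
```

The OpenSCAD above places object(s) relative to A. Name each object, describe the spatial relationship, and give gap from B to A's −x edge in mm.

The spool's min-x is at 0; the stool's min-x is 0; gap = 0 mm.

A is a stool. B is a spool. The spool is on top of the stool. The gap from the spool to the stool's −x edge is 0 mm.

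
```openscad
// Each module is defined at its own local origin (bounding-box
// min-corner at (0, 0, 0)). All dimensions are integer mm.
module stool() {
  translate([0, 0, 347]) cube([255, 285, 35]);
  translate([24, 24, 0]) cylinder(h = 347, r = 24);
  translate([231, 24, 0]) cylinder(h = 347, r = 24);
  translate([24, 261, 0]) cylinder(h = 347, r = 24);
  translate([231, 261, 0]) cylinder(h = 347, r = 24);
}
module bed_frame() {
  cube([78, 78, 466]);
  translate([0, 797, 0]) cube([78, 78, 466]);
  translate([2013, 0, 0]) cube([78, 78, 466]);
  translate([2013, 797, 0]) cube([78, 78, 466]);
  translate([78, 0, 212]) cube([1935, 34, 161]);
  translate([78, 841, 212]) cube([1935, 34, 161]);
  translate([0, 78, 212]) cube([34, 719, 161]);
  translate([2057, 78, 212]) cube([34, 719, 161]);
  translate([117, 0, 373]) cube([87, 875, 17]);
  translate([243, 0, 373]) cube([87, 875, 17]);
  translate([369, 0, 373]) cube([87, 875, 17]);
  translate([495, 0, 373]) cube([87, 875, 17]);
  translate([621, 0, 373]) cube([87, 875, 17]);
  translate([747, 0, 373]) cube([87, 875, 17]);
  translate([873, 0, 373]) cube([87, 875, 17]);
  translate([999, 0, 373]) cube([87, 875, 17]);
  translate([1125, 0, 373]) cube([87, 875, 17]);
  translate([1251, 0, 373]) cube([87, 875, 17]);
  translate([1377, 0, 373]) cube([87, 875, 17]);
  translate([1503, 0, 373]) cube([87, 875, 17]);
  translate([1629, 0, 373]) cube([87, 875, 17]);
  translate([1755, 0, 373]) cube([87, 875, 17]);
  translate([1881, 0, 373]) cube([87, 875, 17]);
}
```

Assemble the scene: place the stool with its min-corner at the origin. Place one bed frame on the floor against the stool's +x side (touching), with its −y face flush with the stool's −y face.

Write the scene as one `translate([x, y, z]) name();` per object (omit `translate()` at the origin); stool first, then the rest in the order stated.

stool();
translate([255, 0, 0]) bed_frame();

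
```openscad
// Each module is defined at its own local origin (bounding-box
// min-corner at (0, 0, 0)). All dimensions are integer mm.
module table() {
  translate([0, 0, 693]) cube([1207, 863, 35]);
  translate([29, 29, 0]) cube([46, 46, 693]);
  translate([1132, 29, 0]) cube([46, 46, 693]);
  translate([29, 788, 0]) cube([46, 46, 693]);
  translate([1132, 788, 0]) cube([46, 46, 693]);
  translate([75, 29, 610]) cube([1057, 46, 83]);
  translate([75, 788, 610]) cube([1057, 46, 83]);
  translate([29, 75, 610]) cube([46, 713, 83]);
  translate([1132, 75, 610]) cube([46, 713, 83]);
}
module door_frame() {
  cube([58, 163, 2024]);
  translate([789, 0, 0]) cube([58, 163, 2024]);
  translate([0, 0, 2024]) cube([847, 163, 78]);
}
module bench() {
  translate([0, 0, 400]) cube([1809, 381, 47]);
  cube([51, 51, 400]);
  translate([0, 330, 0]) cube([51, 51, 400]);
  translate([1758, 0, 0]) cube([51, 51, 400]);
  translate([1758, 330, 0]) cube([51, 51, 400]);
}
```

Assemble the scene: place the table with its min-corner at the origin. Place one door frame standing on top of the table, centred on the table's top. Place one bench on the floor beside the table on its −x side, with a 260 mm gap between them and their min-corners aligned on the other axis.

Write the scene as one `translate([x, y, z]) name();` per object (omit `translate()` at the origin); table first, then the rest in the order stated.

table();
translate([180, 350, 728]) door_frame();
translate([-2069, 0, 0]) bench();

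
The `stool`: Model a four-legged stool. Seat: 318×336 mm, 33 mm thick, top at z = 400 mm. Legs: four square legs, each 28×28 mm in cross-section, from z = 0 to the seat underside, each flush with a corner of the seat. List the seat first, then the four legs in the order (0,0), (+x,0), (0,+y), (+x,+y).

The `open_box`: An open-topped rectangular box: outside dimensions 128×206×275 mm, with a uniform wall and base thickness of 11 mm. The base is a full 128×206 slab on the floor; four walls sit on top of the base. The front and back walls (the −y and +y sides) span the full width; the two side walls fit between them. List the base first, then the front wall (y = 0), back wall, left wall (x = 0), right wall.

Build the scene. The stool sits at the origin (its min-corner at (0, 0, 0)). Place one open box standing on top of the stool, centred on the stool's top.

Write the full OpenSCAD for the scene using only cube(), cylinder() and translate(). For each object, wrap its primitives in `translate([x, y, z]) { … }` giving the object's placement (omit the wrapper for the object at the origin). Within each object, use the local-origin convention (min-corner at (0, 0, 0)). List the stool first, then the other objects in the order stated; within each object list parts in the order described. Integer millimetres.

translate([0, 0, 367]) cube([318, 336, 33]);
cube([28, 28, 367]);
translate([290, 0, 0]) cube([28, 28, 367]);
translate([0, 308, 0]) cube([28, 28, 367]);
translate([290, 308, 0]) cube([28, 28, 367]);
translate([95, 65, 400]) {
  cube([128, 206, 11]);
  translate([0, 0, 11]) cube([128, 11, 264]);
  translate([0, 195, 11]) cube([128, 11, 264]);
  translate([0, 11, 11]) cube([11, 184, 264]);
  translate([117, 11, 11]) cube([11, 184, 264]);
}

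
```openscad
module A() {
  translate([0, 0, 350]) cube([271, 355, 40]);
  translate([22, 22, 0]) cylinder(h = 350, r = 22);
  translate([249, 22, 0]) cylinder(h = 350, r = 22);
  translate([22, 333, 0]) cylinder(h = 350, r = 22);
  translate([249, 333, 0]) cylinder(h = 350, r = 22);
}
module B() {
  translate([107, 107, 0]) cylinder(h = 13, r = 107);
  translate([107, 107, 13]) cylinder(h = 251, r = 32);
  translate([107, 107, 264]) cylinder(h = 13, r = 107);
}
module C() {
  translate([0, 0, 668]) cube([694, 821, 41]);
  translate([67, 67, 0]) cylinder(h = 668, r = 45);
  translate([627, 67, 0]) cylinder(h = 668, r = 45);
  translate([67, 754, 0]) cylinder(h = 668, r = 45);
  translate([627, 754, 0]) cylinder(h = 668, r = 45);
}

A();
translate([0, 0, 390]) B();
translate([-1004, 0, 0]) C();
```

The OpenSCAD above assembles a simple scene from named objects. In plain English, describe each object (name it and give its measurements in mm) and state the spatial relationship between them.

A is a four-legged stool. The seat is a 271×355×40 mm slab whose top surface is at z = 390 mm; four round legs, each 44 mm in diameter, run from the floor (z = 0) to the underside of the seat, each leg's axis is inset half a diameter from the nearest pair of seat edges (so the leg's bounding box is flush with the corner).

B is a spool: two coaxial disc flanges of radius 107 mm and thickness 13 mm, joined by a core cylinder of radius 32 mm and height 251 mm. The lower flange rests on z = 0 and the three cylinders share a vertical axis.

C is a table: top 694 mm (x) × 821 mm (y), 41 mm thick, upper face at z = 709 mm, on four round legs of 90 mm diameter, each leg's bounding box inset 22 mm from the nearest pair of top edges, running from z = 0 to the bottom of the top.

The spool is on top of the stool. The table is on the floor beside the stool on its −x side.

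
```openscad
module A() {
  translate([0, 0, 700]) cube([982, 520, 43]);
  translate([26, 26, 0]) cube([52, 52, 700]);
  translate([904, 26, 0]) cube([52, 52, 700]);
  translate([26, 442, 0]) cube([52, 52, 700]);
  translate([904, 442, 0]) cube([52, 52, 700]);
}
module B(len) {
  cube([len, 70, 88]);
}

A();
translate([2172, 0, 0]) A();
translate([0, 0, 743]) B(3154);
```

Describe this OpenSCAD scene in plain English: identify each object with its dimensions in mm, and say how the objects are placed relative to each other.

A is a table: top 982 mm (x) × 520 mm (y), 43 mm thick, upper face at z = 743 mm, on four 52×52 mm square legs, each inset 26 mm from the nearest pair of top edges, running from z = 0 to the bottom of the top.

B is a rectangular beam 3154 mm long (x), 70 mm deep (y), 88 mm thick (z).

The beam spans the tops of two tables placed 1190 mm apart, resting at z = 743 mm.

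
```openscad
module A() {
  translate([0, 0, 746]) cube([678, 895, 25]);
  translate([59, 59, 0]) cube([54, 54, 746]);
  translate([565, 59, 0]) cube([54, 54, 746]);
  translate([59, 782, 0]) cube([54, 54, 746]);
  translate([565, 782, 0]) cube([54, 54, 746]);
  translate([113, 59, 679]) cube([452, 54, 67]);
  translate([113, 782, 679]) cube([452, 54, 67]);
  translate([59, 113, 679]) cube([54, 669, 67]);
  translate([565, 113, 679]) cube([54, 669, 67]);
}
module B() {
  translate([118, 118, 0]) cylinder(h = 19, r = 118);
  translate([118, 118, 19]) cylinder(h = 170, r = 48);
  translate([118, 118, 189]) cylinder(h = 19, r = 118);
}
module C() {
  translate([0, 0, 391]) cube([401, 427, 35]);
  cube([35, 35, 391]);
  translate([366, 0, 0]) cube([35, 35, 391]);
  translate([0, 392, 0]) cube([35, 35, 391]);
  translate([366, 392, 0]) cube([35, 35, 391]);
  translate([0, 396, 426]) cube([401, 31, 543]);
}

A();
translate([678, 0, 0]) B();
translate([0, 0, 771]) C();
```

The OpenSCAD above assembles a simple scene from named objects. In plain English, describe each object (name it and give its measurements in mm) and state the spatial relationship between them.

A is a table: top 678 mm (x) × 895 mm (y), 25 mm thick, upper face at z = 771 mm, on four 54×54 mm square legs, each inset 59 mm from the nearest pair of top edges, running from z = 0 to the bottom of the top. Four apron rails, 54 mm thick and 67 mm tall, run between adjacent legs with their top edges flush with the underside of the top and their outer faces flush with the legs' outer faces.

B is a spool: two coaxial disc flanges of radius 118 mm and thickness 19 mm, joined by a core cylinder of radius 48 mm and height 170 mm. The lower flange rests on z = 0 and the three cylinders share a vertical axis.

C is a chair: 401×427 mm seat, 35 mm thick, top at z = 426 mm, on four 35 mm square corner legs flush with the seat edges. A 31 mm thick backrest slab spans the full seat width, extending 543 mm above the seat top, its back face flush with the seat's +y edge.

The spool is against the table's +x side, with their −y faces flush. The chair is on top of the table.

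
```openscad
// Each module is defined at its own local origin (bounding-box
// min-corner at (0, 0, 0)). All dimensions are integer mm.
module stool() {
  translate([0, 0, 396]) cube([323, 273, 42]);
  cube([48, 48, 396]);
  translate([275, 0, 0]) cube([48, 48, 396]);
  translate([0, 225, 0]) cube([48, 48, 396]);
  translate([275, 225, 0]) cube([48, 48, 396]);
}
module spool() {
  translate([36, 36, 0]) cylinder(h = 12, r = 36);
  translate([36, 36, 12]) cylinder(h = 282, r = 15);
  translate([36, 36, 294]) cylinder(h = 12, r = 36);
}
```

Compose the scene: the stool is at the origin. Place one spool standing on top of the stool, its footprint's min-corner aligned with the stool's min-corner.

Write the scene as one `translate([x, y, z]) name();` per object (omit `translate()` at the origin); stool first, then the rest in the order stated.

stool();
translate([0, 0, 438]) spool();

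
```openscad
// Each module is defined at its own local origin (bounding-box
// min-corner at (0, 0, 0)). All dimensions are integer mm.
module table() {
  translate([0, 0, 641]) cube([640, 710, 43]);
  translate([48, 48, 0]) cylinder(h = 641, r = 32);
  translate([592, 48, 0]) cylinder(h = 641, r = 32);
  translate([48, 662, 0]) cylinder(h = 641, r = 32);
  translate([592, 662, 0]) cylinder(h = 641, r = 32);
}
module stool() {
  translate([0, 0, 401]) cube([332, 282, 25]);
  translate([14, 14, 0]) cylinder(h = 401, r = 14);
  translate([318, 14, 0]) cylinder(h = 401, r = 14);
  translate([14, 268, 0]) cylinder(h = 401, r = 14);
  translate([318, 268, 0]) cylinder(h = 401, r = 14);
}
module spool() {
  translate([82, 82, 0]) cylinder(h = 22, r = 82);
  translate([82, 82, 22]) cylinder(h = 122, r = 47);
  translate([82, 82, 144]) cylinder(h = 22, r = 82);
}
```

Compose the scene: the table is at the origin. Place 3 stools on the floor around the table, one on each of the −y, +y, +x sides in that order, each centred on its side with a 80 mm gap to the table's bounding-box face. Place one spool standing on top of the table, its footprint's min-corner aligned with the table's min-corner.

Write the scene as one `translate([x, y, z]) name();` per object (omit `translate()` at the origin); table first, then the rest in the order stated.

table();
translate([154, -362, 0]) stool();
translate([154, 790, 0]) stool();
translate([720, 214, 0]) stool();
translate([0, 0, 684]) spool();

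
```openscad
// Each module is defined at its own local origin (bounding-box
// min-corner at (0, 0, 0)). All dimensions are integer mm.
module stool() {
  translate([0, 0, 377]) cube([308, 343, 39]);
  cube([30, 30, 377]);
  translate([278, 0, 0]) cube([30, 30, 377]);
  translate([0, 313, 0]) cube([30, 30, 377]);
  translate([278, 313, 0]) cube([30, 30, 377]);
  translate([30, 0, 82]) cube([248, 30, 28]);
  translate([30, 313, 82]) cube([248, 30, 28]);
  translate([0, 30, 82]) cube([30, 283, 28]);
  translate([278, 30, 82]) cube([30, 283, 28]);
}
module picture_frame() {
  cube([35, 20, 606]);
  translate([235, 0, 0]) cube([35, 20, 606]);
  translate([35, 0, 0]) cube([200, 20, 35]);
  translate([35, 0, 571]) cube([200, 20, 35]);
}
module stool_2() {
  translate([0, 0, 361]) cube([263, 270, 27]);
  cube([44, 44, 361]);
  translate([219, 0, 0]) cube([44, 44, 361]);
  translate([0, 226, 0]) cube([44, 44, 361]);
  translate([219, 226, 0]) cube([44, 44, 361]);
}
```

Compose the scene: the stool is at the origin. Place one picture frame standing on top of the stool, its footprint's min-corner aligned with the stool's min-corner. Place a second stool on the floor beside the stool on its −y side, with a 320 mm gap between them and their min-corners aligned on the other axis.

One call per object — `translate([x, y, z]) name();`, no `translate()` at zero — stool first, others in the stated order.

stool();
translate([0, 0, 416]) picture_frame();
translate([0, -590, 0]) stool_2();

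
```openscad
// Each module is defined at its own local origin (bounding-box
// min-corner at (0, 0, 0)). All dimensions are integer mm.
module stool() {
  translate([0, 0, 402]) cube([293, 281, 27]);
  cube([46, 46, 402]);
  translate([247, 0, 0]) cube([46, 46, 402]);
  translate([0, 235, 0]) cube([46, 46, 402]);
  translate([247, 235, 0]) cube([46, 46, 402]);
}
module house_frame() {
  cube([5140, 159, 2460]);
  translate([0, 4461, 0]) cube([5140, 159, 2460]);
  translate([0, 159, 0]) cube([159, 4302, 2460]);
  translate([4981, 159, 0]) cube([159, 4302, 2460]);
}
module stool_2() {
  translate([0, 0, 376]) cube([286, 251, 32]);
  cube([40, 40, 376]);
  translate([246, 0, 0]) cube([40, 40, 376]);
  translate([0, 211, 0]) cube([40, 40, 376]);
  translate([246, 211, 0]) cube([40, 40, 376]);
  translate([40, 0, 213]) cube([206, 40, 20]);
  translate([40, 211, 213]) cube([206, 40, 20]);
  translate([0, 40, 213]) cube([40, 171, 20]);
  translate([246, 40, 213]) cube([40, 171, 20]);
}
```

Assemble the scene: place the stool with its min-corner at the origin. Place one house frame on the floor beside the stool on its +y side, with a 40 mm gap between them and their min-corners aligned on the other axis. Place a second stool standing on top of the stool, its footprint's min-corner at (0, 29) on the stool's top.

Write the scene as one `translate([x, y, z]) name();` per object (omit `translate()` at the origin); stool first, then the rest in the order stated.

stool();
translate([0, 321, 0]) house_frame();
translate([0, 29, 429]) stool_2();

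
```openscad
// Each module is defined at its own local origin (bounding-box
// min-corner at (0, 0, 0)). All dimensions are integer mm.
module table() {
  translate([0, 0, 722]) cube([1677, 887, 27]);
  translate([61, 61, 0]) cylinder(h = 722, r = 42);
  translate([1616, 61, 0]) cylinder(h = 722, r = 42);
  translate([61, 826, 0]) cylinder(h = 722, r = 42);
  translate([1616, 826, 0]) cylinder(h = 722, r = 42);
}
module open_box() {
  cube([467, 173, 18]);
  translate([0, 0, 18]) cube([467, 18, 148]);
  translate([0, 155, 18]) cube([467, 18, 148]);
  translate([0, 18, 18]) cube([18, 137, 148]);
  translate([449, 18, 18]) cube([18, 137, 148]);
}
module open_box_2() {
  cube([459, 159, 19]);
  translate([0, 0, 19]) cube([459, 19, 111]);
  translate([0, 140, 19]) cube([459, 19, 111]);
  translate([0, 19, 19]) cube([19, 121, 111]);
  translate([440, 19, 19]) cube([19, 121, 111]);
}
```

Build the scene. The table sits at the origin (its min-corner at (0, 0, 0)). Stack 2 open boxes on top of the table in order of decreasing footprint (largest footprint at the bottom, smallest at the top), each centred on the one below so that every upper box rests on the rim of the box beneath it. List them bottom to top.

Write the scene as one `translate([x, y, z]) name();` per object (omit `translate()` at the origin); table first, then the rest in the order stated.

table();
translate([605, 357, 749]) open_box();
translate([609, 364, 915]) open_box_2();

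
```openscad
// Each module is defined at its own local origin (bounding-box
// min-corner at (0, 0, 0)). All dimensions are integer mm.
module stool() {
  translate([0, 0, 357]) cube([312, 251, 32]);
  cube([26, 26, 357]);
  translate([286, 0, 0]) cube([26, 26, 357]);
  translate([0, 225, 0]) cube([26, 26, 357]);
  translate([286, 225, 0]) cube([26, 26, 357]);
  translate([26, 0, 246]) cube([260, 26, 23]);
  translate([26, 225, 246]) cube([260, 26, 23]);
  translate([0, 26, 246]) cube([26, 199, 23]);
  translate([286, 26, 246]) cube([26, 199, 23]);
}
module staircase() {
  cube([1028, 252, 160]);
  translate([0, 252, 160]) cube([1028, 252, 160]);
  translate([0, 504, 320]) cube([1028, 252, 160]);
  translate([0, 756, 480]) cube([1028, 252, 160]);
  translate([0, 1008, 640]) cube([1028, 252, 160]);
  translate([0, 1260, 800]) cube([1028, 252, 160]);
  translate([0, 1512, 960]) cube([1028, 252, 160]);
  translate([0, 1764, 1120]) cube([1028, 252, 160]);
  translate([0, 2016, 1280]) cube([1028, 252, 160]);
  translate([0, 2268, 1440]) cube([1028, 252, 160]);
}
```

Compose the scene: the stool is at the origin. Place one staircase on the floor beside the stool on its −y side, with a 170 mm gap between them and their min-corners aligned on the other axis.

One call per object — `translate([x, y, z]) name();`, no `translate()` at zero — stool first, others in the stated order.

stool();
translate([0, -2690, 0]) staircase();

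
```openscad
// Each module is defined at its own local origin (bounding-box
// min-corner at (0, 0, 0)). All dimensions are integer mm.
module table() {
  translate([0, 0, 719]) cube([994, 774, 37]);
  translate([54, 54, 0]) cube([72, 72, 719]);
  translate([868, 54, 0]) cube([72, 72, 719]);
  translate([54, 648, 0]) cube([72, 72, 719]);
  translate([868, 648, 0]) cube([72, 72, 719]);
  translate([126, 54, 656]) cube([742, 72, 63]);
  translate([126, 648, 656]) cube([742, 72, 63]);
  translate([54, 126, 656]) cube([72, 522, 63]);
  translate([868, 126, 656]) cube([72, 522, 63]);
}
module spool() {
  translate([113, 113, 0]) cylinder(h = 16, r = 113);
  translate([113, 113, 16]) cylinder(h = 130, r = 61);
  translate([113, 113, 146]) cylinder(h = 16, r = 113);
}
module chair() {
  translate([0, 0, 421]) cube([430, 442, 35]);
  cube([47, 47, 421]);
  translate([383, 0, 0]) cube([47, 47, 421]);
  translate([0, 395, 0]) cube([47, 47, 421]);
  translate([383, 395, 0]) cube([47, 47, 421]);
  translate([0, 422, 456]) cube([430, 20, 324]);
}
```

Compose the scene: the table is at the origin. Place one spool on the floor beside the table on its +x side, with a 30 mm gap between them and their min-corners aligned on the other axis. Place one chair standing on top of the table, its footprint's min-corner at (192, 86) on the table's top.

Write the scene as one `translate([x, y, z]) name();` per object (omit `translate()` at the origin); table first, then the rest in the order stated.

table();
translate([1024, 0, 0]) spool();
translate([192, 86, 756]) chair();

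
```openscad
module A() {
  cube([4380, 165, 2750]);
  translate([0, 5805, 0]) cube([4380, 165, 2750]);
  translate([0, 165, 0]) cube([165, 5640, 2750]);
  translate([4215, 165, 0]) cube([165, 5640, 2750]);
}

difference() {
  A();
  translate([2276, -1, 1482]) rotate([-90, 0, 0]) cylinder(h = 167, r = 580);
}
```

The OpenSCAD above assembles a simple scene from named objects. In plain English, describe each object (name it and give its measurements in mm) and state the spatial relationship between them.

A is a box-shaped house frame (walls only): outside footprint 4380×5970 mm, wall height 2750 mm, wall thickness 165 mm. The two y-facing walls run the full x-width; the two x-facing walls fit between the inner faces of the y-facing walls.

The house frame has a circular hole of radius 580 mm through its front wall, centred at (x = 2276, z = 1482).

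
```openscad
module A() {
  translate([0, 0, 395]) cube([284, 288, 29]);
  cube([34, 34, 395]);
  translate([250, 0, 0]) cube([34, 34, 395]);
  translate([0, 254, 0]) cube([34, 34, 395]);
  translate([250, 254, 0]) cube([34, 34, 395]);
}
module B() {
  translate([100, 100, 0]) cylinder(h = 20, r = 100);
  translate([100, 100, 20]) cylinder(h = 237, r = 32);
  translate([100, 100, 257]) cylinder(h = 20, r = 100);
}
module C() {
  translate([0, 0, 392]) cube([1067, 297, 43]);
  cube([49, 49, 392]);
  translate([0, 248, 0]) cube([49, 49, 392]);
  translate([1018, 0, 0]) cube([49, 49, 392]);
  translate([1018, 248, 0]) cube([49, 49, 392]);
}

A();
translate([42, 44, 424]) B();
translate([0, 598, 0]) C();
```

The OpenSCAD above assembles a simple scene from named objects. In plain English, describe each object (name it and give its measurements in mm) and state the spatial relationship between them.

A is a four-legged stool. The seat is 284×288 mm, 29 mm thick, top at z = 424 mm. It stands on four square legs, each 34×34 mm in cross-section, from z = 0 to the seat underside, each flush with a corner of the seat.

B is a spool: two coaxial disc flanges of radius 100 mm and thickness 20 mm, joined by a core cylinder of radius 32 mm and height 237 mm. The lower flange rests on z = 0 and the three cylinders share a vertical axis.

C is a bench: a 1067×297 mm seat slab, 43 mm thick, top at z = 435 mm, on four 49×49 mm square legs flush with the seat corners and standing on z = 0.

The spool is on top of the stool, centred. The bench is on the floor beside the stool on its +y side.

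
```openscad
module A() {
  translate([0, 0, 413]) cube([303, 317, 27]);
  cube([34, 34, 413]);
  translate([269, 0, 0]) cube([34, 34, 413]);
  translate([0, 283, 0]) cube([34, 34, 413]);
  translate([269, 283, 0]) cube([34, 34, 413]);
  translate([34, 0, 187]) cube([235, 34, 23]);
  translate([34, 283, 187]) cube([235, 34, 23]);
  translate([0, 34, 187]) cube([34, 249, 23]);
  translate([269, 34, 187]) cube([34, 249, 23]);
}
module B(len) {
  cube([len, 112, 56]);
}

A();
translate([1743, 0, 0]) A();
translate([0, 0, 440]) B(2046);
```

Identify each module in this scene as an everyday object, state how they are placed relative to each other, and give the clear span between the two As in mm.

A is a stool. B is a beam. A beam spans the tops of two stools. The clear span between the two stools is 1440 mm.

Second stool starts at x = 1743; first ends at x = 303; clear span = 1743 − 303 = 1440 mm.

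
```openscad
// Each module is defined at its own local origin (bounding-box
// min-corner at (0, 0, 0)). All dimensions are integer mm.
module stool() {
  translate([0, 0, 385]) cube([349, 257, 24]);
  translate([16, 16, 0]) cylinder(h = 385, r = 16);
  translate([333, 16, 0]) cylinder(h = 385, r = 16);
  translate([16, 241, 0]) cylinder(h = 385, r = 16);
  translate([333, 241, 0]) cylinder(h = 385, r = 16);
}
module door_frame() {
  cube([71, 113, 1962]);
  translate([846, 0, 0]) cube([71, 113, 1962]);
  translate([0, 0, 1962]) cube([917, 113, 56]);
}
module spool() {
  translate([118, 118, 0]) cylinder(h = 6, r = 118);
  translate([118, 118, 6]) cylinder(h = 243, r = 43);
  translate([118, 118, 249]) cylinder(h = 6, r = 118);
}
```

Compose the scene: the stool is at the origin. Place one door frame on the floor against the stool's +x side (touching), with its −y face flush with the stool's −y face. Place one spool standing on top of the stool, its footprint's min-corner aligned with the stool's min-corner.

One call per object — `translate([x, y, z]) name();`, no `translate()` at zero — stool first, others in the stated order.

stool();
translate([349, 0, 0]) door_frame();
translate([0, 0, 409]) spool();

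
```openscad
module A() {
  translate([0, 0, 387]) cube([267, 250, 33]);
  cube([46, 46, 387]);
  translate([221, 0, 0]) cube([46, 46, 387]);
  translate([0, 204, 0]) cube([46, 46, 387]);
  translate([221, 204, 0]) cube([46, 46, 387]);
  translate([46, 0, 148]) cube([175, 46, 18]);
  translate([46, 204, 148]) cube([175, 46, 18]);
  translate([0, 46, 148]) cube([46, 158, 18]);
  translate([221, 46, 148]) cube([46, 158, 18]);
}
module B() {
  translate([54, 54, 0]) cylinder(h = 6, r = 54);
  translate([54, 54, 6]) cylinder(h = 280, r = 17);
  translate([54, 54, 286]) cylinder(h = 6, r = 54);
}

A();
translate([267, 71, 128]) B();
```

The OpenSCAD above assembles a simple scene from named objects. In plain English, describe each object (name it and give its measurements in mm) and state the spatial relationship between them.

A is a simple wooden stool: a rectangular seat 267 mm (x) by 250 mm (y), 33 mm thick, top face at z = 420 mm, on four square legs, each 46×46 mm in cross-section. The legs rest on z = 0, each flush with a corner of the seat. Four stretchers, 46 mm wide and 18 mm tall, connect adjacent legs with their undersides at z = 148 mm, each running between the inner faces of the legs it joins and aligned with the legs' outer faces on the other axis.

B is a spool: two coaxial disc flanges of radius 54 mm and thickness 6 mm, joined by a core cylinder of radius 17 mm and height 280 mm. The lower flange rests on z = 0 and the three cylinders share a vertical axis.

The spool is beside the stool with their tops flush at z = 420.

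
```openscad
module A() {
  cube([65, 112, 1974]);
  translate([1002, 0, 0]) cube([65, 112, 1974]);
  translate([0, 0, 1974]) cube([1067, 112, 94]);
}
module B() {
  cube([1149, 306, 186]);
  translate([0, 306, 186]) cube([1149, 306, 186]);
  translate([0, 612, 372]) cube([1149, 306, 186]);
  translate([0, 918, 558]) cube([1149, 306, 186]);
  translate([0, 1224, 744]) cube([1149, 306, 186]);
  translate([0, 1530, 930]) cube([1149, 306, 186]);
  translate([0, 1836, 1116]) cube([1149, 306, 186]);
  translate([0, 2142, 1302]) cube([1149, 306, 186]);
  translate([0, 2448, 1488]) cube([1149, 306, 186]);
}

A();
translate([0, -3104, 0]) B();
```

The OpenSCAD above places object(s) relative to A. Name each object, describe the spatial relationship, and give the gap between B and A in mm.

A is a door frame. B is a staircase. The staircase is on the floor beside the door frame on its −y side. The gap between the staircase and the door frame is 350 mm.

The staircase's nearest face is 350 mm from the door frame's −y face.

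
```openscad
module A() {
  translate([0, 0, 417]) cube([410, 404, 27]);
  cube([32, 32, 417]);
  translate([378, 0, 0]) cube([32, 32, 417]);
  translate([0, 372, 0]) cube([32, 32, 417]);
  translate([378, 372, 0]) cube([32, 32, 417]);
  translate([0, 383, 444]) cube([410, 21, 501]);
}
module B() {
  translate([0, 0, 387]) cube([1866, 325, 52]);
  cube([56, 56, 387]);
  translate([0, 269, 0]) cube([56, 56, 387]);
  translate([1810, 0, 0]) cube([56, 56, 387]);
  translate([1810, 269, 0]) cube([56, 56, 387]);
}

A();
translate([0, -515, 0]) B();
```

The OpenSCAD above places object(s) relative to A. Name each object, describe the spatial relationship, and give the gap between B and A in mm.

The bench's nearest face is 190 mm from the chair's −y face.

A is a chair. B is a bench. The bench is on the floor beside the chair on its −y side. The gap between the bench and the chair is 190 mm.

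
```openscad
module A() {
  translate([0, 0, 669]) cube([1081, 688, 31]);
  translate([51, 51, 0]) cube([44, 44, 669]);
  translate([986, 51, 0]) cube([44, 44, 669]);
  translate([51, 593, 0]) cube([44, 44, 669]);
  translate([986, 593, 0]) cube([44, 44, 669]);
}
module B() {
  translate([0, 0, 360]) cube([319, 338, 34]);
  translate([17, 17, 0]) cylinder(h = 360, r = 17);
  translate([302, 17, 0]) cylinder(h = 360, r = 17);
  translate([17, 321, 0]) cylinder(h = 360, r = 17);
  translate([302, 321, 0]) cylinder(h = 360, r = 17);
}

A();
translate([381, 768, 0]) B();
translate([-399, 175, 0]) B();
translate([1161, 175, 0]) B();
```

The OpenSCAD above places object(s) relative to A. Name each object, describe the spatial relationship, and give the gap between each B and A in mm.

A is a table. B is a stool. Three stools sit around the table at the +y, −x, +x sides. The gap between each stool and the table is 80 mm.

Each stool's nearest face is 80 mm from the table's bounding box.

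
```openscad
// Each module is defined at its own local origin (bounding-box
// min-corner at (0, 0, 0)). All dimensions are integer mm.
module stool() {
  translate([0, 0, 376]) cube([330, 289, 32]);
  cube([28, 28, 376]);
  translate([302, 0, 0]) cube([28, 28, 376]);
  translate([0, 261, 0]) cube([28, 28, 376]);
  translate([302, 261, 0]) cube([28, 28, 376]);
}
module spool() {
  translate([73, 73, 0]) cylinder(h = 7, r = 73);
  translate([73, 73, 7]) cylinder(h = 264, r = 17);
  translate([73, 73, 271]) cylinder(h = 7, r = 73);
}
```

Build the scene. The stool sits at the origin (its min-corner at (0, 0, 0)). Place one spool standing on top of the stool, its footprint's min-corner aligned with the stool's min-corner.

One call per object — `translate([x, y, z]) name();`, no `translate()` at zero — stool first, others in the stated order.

stool();
translate([0, 0, 408]) spool();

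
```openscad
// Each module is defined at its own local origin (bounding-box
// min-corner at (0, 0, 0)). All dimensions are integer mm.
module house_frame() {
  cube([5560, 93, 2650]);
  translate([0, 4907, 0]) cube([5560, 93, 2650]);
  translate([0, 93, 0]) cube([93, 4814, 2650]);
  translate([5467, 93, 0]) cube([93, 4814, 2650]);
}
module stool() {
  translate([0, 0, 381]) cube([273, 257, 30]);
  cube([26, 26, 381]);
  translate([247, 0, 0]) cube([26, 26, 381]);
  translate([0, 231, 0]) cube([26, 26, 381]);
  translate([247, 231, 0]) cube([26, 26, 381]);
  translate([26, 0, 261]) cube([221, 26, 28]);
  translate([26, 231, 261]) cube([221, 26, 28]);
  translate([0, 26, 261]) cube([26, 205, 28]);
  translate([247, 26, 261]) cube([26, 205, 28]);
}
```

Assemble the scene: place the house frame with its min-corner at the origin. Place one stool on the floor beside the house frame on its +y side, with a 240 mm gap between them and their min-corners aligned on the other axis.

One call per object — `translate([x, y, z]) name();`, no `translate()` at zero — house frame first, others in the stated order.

house_frame();
translate([0, 5240, 0]) stool();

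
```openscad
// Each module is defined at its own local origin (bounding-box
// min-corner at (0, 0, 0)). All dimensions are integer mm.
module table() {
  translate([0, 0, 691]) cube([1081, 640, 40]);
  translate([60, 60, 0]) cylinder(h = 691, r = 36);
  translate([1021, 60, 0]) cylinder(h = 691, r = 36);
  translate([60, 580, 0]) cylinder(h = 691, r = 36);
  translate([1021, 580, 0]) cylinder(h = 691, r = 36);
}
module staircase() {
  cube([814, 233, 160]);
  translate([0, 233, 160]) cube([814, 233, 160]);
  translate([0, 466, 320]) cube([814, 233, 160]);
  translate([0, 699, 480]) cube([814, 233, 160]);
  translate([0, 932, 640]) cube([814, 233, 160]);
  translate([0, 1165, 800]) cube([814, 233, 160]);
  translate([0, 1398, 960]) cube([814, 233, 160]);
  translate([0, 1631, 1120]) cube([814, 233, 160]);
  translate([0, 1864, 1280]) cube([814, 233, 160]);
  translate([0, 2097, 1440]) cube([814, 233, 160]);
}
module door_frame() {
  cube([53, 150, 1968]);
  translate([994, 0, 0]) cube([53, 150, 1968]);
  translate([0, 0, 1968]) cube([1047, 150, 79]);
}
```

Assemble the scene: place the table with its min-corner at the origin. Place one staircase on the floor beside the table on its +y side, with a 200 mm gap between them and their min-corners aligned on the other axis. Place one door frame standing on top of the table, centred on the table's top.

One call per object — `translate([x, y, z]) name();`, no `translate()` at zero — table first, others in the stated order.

table();
translate([0, 840, 0]) staircase();
translate([17, 245, 731]) door_frame();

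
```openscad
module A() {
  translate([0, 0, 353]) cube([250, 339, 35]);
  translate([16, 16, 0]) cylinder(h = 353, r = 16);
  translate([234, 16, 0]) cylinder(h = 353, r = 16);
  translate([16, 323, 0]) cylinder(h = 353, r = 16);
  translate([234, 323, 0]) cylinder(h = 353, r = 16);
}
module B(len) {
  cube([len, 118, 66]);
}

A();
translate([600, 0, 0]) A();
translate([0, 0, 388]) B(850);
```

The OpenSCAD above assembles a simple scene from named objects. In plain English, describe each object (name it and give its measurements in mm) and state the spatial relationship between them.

A is a four-legged stool. The seat is a 250×339×35 mm slab whose top surface is at z = 388 mm; four round legs, each 32 mm in diameter, run from the floor (z = 0) to the underside of the seat, each leg's axis is inset half a diameter from the nearest pair of seat edges (so the leg's bounding box is flush with the corner).

B is a rectangular beam 850 mm long (x), 118 mm deep (y), 66 mm thick (z).

The beam spans the tops of two stools placed 350 mm apart, resting at z = 388 mm.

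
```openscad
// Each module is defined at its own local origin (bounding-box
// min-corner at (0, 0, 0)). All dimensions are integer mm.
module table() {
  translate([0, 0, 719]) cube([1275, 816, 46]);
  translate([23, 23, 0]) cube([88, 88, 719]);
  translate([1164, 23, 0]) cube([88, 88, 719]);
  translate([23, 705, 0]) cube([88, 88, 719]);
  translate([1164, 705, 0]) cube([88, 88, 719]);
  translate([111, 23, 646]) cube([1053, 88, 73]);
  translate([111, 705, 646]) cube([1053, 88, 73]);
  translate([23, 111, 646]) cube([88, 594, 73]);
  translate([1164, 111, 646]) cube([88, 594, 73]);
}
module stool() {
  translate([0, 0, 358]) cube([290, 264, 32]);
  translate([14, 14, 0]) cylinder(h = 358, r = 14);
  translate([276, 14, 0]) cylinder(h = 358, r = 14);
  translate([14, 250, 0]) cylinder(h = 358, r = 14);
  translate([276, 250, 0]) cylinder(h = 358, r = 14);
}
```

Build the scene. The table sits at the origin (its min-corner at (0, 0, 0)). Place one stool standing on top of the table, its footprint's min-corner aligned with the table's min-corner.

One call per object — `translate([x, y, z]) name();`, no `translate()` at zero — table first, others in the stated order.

table();
translate([0, 0, 765]) stool();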